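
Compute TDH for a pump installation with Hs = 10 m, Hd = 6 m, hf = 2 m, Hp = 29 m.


TDH = Hs + Hd + hf + Hp = 10 + 6 + 2 + 29 = 47

47 m


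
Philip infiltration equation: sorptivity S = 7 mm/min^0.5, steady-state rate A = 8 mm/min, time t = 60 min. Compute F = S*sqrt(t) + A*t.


F = S*sqrt(t) + A*t
F = 7*sqrt(60) + 8*60
F = 7*7.745967 + 480

534.2218 mm


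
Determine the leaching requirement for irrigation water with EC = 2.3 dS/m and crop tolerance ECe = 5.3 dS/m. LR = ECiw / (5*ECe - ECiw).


LR = ECiw / (5*ECe - ECiw)
LR = 2.3 / (5*5.3 - 2.3)
LR = 2.3 / 24.2000

0.0950


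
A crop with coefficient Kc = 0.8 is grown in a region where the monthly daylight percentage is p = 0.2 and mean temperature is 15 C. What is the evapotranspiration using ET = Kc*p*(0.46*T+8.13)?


ET = Kc * p * (0.46*T + 8.13)
ET = 0.8 * 0.2 * (0.46*15 + 8.13)
ET = 0.8 * 0.2 * 15.0300

2.4048 mm/day


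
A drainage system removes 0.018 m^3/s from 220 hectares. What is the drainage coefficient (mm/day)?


DC = Q * 86400 / (A * 10000) * 1000
DC = 0.018 * 86400 / (220 * 10000) * 1000
DC = 1555200.0000 / 2200000

0.7069 mm/day


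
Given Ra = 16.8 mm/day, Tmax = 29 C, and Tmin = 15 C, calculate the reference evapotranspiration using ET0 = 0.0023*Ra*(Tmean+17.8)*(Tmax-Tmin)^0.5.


Tmean = (Tmax + Tmin)/2 = (29 + 15)/2 = 22.0
ET0 = 0.0023 * 16.8 * (22.0 + 17.8) * sqrt(29 - 15)
ET0 = 0.0023 * 16.8 * 39.8 * 3.741657

5.7542 mm/day


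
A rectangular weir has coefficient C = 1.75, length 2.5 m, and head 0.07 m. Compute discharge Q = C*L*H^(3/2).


Q = C * L * H^(3/2) = 1.75 * 2.5 * 0.07^1.5 = 1.75 * 2.5 * 0.018520

0.0810 m^3/s


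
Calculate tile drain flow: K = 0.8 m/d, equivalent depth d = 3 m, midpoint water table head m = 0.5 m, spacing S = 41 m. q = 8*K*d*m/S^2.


q = 8*K*d*m/S^2
q = 8*0.8*3*0.5/41^2
q = 9.6000 / 1681

0.0057 m/d


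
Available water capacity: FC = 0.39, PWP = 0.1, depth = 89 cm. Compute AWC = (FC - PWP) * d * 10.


AWC = (FC - PWP) * d * 10
AWC = (0.39 - 0.1) * 89 * 10
AWC = 0.2900 * 89 * 10

258.1000 mm


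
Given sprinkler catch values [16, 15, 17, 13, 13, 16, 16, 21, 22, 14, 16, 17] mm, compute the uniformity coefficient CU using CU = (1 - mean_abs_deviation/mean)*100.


mean = 16.333333 mm
MAD = 1.944444 mm
CU = (1 - 1.944444/16.333333)*100

88.0952 %


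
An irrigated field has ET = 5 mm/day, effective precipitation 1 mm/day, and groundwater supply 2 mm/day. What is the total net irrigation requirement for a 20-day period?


Daily deficit = ET - Pe - GW = 5 - 1 - 2 = 2 mm/day
NIR = 2 * 20 = 40 mm

40.0000 mm


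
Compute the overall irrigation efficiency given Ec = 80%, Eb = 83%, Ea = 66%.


Ec = 0.8, Eb = 0.83, Ea = 0.66
E = 0.8 * 0.83 * 0.66 * 100 = 43.8240%

43.8240 %


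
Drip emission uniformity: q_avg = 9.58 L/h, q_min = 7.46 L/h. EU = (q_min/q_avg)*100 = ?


EU = (q_min/q_avg)*100 = (7.46/9.58)*100 = 77.8706%

77.8706 %


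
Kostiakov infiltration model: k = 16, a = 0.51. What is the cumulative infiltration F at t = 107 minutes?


F = k * t^a = 16 * 107^0.51
F = 16 * 10.838913

173.4226 mm


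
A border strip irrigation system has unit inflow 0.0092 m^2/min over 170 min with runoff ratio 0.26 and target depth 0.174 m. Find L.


L = q*t/((1+r)*Z)
L = 0.0092*170/((1+0.26)*0.174)
L = 1.564/0.21924

7.1337 m


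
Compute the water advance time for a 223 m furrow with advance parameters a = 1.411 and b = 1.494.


t = (L/a)^(1/b)
t = (223/1.411)^(1/1.494)
t = 158.043940^(1/1.494)

29.6305 min


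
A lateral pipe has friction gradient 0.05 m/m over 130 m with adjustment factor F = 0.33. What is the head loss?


hf = J * L * F = 0.05 * 130 * 0.33 = 2.1450 m

2.1450 m


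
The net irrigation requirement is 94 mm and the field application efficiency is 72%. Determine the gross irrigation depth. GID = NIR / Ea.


Ea = 72% = 0.72
GID = NIR / Ea = 94 / 0.72 = 130.5556 mm

130.5556 mm


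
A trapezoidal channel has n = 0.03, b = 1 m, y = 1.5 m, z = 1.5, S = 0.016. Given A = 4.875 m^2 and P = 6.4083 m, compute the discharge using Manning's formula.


R = A/P = 4.875/6.4083 = 0.760732
Q = (1/0.03) * 4.875 * 0.760732^(2/3) * 0.016^0.5

17.1291 m^3/s


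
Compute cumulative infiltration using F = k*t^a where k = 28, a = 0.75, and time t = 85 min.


F = k * t^a = 28 * 85^0.75
F = 28 * 27.993951

783.8306 mm


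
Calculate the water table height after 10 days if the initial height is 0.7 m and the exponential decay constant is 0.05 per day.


m = m0 * exp(-k*t)
m = 0.7 * exp(-0.05 * 10)
m = 0.7 * exp(-0.5000)

0.4246 m


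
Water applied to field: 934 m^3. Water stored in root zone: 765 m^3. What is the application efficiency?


Ea = V_root / V_field * 100 = 765 / 934 * 100 = 81.9058%

81.9058 %


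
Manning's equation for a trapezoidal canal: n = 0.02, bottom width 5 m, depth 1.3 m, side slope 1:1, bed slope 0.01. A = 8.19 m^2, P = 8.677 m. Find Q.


R = A/P = 8.19/8.677 = 0.943875
Q = (1/0.02) * 8.19 * 0.943875^(2/3) * 0.01^0.5

39.4031 m^3/s


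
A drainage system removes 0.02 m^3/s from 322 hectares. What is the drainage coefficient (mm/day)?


DC = Q * 86400 / (A * 10000) * 1000
DC = 0.02 * 86400 / (322 * 10000) * 1000
DC = 1728000.0000 / 3220000

0.5366 mm/day


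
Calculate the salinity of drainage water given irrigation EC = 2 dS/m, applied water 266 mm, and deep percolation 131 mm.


EC_dw = EC_iw * D_iw / D_dw
EC_dw = 2 * 266 / 131
EC_dw = 532 / 131

4.0611 dS/m


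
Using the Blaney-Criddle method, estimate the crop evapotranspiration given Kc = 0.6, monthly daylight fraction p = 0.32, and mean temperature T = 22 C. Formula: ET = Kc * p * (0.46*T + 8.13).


ET = Kc * p * (0.46*T + 8.13)
ET = 0.6 * 0.32 * (0.46*22 + 8.13)
ET = 0.6 * 0.32 * 18.2500

3.5040 mm/day


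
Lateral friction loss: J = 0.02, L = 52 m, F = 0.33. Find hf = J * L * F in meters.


hf = J * L * F = 0.02 * 52 * 0.33 = 0.3432 m

0.3432 m


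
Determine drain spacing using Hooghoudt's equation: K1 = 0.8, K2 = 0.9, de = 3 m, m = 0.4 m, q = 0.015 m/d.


S^2 = 8*K2*de*m/q + 4*K1*m^2/q
S^2 = 8*0.9*3*0.4/0.015 + 4*0.8*0.4^2/0.015
S = sqrt(610.1333)

24.7009 m


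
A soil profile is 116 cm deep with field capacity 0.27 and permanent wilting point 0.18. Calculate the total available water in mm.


AWC = (FC - PWP) * d * 10
AWC = (0.27 - 0.18) * 116 * 10
AWC = 0.0900 * 116 * 10

104.4000 mm


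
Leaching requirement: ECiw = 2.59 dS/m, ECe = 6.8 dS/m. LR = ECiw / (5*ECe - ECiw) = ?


LR = ECiw / (5*ECe - ECiw)
LR = 2.59 / (5*6.8 - 2.59)
LR = 2.59 / 31.4100

0.0825


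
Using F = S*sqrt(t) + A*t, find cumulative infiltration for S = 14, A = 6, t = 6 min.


F = S*sqrt(t) + A*t
F = 14*sqrt(6) + 6*6
F = 14*2.449490 + 36

70.2929 mm


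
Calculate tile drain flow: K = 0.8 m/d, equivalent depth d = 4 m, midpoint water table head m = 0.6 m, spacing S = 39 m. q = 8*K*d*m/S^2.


q = 8*K*d*m/S^2
q = 8*0.8*4*0.6/39^2
q = 15.3600 / 1521

0.0101 m/d


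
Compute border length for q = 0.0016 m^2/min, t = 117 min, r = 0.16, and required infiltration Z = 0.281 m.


L = q*t/((1+r)*Z)
L = 0.0016*117/((1+0.16)*0.281)
L = 0.1872/0.32596

0.5743 m


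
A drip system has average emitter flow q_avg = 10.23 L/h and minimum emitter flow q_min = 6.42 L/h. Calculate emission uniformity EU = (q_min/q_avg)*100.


EU = (q_min/q_avg)*100 = (6.42/10.23)*100 = 62.7566%

62.7566 %


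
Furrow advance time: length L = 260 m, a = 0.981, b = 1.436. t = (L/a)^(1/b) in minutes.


t = (L/a)^(1/b)
t = (260/0.981)^(1/1.436)
t = 265.035678^(1/1.436)

48.7010 min


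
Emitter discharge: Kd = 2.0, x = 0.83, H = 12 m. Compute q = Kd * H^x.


q = Kd * H^x = 2.0 * 12^0.83 = 2.0 * 7.865393

15.7308 L/h


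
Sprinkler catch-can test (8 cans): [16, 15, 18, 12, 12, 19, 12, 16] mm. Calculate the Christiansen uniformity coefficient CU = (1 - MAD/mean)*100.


mean = 15.000000 mm
MAD = 2.250000 mm
CU = (1 - 2.250000/15.000000)*100

85.0000 %


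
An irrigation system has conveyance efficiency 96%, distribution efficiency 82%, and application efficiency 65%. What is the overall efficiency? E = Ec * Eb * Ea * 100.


Ec = 0.96, Eb = 0.82, Ea = 0.65
E = 0.96 * 0.82 * 0.65 * 100 = 51.1680%

51.1680 %


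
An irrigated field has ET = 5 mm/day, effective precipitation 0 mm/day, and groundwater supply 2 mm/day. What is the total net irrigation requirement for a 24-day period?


Daily deficit = ET - Pe - GW = 5 - 0 - 2 = 3 mm/day
NIR = 3 * 24 = 72 mm

72.0000 mm


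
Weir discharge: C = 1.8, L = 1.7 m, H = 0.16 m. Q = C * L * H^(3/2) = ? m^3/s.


Q = C * L * H^(3/2) = 1.8 * 1.7 * 0.16^1.5 = 1.8 * 1.7 * 0.064000

0.1958 m^3/s


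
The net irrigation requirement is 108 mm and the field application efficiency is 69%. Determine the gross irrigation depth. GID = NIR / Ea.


Ea = 69% = 0.69
GID = NIR / Ea = 108 / 0.69 = 156.5217 mm

156.5217 mm


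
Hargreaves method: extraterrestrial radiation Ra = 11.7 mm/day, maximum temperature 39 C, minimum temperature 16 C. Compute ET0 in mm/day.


Tmean = (Tmax + Tmin)/2 = (39 + 16)/2 = 27.5
ET0 = 0.0023 * 11.7 * (27.5 + 17.8) * sqrt(39 - 16)
ET0 = 0.0023 * 11.7 * 45.3 * 4.795832

5.8462 mm/day


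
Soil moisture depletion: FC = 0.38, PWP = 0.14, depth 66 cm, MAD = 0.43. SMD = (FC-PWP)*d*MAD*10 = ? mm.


SMD = (FC - PWP) * d * MAD * 10
SMD = (0.38 - 0.14) * 66 * 0.43 * 10
SMD = 0.2400 * 66 * 0.43 * 10

68.1120 mm


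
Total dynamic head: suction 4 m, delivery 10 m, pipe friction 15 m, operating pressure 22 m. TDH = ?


TDH = Hs + Hd + hf + Hp = 4 + 10 + 15 + 22 = 51

51 m


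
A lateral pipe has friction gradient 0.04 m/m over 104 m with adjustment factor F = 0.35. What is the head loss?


hf = J * L * F = 0.04 * 104 * 0.35 = 1.4560 m

1.4560 m


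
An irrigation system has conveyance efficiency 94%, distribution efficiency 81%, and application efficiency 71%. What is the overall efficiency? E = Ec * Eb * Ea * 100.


Ec = 0.94, Eb = 0.81, Ea = 0.71
E = 0.94 * 0.81 * 0.71 * 100 = 54.0594%

54.0594 %


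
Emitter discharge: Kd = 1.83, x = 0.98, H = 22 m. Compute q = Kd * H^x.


q = Kd * H^x = 1.83 * 22^0.98 = 1.83 * 20.681128

37.8465 L/h


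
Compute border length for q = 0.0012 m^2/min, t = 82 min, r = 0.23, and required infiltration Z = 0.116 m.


L = q*t/((1+r)*Z)
L = 0.0012*82/((1+0.23)*0.116)
L = 0.0984/0.14268

0.6897 m


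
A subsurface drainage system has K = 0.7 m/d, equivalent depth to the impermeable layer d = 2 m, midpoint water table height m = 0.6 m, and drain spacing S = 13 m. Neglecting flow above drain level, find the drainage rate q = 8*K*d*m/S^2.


q = 8*K*d*m/S^2
q = 8*0.7*2*0.6/13^2
q = 6.7200 / 169

0.0398 m/d


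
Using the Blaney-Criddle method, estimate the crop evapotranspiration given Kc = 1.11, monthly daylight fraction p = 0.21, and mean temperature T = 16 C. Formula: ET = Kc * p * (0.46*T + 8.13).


ET = Kc * p * (0.46*T + 8.13)
ET = 1.11 * 0.21 * (0.46*16 + 8.13)
ET = 1.11 * 0.21 * 15.4900

3.6107 mm/day


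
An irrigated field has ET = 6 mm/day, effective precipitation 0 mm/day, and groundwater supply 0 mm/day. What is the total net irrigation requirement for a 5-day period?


Daily deficit = ET - Pe - GW = 6 - 0 - 0 = 6 mm/day
NIR = 6 * 5 = 30 mm

30.0000 mm


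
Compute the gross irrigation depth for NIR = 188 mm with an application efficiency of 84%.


Ea = 84% = 0.84
GID = NIR / Ea = 188 / 0.84 = 223.8095 mm

223.8095 mm


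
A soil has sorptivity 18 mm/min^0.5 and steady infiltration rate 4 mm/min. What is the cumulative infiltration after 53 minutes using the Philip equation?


F = S*sqrt(t) + A*t
F = 18*sqrt(53) + 4*53
F = 18*7.280110 + 212

343.0420 mm


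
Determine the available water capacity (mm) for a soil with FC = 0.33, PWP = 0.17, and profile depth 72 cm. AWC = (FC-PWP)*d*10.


AWC = (FC - PWP) * d * 10
AWC = (0.33 - 0.17) * 72 * 10
AWC = 0.1600 * 72 * 10

115.2000 mm


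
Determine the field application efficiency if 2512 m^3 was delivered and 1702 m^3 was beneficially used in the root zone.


Ea = V_root / V_field * 100 = 1702 / 2512 * 100 = 67.7548%

67.7548 %


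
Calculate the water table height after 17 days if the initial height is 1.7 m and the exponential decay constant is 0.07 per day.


m = m0 * exp(-k*t)
m = 1.7 * exp(-0.07 * 17)
m = 1.7 * exp(-1.1900)

0.5172 m


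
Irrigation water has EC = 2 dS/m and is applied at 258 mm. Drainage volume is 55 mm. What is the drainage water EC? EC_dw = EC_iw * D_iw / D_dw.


EC_dw = EC_iw * D_iw / D_dw
EC_dw = 2 * 258 / 55
EC_dw = 516 / 55

9.3818 dS/m


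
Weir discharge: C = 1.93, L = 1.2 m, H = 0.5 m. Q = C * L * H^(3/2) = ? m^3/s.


Q = C * L * H^(3/2) = 1.93 * 1.2 * 0.5^1.5 = 1.93 * 1.2 * 0.353553

0.8188 m^3/s


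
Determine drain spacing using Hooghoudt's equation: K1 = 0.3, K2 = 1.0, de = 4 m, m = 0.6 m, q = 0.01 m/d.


S^2 = 8*K2*de*m/q + 4*K1*m^2/q
S^2 = 8*1.0*4*0.6/0.01 + 4*0.3*0.6^2/0.01
S = sqrt(1963.2000)

44.3080 m


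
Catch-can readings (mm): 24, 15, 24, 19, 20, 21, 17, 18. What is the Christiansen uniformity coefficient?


mean = 19.750000 mm
MAD = 2.500000 mm
CU = (1 - 2.500000/19.750000)*100

87.3418 %


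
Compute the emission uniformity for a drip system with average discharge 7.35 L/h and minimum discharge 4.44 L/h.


EU = (q_min/q_avg)*100 = (4.44/7.35)*100 = 60.4082%

60.4082 %


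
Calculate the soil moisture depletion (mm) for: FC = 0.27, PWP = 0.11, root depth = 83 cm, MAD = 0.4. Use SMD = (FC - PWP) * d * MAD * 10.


SMD = (FC - PWP) * d * MAD * 10
SMD = (0.27 - 0.11) * 83 * 0.4 * 10
SMD = 0.1600 * 83 * 0.4 * 10

53.1200 mm


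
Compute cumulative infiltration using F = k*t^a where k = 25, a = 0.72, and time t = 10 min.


F = k * t^a = 25 * 10^0.72
F = 25 * 5.248075

131.2019 mm


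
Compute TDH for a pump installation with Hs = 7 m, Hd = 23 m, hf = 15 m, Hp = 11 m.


TDH = Hs + Hd + hf + Hp = 7 + 23 + 15 + 11 = 56

56 m


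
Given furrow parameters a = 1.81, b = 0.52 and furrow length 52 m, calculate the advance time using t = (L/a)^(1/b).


t = (L/a)^(1/b)
t = (52/1.81)^(1/0.52)
t = 28.729282^(1/0.52)

637.4861 min


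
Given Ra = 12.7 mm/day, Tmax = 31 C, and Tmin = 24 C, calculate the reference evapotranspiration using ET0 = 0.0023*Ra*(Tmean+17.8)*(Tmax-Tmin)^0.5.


Tmean = (Tmax + Tmin)/2 = (31 + 24)/2 = 27.5
ET0 = 0.0023 * 12.7 * (27.5 + 17.8) * sqrt(31 - 24)
ET0 = 0.0023 * 12.7 * 45.3 * 2.645751

3.5009 mm/day


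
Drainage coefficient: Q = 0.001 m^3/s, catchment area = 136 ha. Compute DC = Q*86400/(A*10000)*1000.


DC = Q * 86400 / (A * 10000) * 1000
DC = 0.001 * 86400 / (136 * 10000) * 1000
DC = 86400.0000 / 1360000

0.0635 mm/day


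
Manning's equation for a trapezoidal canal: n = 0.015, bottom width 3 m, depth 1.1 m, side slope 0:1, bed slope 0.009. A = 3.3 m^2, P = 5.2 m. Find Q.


R = A/P = 3.3/5.2 = 0.634615
Q = (1/0.015) * 3.3 * 0.634615^(2/3) * 0.009^0.5

15.4129 m^3/s


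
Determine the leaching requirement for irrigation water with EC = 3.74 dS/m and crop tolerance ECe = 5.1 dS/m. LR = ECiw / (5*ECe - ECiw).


LR = ECiw / (5*ECe - ECiw)
LR = 3.74 / (5*5.1 - 3.74)
LR = 3.74 / 21.7600

0.1719


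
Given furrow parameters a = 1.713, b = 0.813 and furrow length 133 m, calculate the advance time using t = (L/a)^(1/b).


t = (L/a)^(1/b)
t = (133/1.713)^(1/0.813)
t = 77.641565^(1/0.813)

211.2707 min


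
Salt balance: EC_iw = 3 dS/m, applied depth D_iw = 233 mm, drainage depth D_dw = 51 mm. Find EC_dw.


EC_dw = EC_iw * D_iw / D_dw
EC_dw = 3 * 233 / 51
EC_dw = 699 / 51

13.7059 dS/m


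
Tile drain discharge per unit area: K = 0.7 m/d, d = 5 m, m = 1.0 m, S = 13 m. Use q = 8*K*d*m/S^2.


q = 8*K*d*m/S^2
q = 8*0.7*5*1.0/13^2
q = 28.0000 / 169

0.1657 m/d


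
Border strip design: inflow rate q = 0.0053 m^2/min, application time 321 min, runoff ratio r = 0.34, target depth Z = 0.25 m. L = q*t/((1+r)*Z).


L = q*t/((1+r)*Z)
L = 0.0053*321/((1+0.34)*0.25)
L = 1.7013/0.335

5.0785 m


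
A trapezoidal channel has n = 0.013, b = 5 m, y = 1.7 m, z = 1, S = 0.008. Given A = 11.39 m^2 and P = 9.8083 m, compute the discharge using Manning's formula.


R = A/P = 11.39/9.8083 = 1.161261
Q = (1/0.013) * 11.39 * 1.161261^(2/3) * 0.008^0.5

86.5789 m^3/s


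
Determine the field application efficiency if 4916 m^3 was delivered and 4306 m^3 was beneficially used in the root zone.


Ea = V_root / V_field * 100 = 4306 / 4916 * 100 = 87.5915%

87.5915 %


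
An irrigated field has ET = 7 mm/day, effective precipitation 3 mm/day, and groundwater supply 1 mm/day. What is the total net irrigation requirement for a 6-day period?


Daily deficit = ET - Pe - GW = 7 - 3 - 1 = 3 mm/day
NIR = 3 * 6 = 18 mm

18.0000 mm


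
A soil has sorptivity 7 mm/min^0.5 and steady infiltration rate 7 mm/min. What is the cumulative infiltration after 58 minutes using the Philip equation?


F = S*sqrt(t) + A*t
F = 7*sqrt(58) + 7*58
F = 7*7.615773 + 406

459.3104 mm


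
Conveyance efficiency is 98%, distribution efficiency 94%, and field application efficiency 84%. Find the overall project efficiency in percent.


Ec = 0.98, Eb = 0.94, Ea = 0.84
E = 0.98 * 0.94 * 0.84 * 100 = 77.3808%

77.3808 %


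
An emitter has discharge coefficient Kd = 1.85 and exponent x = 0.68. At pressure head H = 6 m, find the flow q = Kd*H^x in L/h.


q = Kd * H^x = 1.85 * 6^0.68 = 1.85 * 3.381761

6.2563 L/h


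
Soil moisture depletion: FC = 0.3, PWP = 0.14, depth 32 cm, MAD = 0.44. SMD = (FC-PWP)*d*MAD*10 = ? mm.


SMD = (FC - PWP) * d * MAD * 10
SMD = (0.3 - 0.14) * 32 * 0.44 * 10
SMD = 0.1600 * 32 * 0.44 * 10

22.5280 mm


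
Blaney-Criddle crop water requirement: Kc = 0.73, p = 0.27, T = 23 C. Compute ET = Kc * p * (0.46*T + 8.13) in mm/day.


ET = Kc * p * (0.46*T + 8.13)
ET = 0.73 * 0.27 * (0.46*23 + 8.13)
ET = 0.73 * 0.27 * 18.7100

3.6877 mm/day


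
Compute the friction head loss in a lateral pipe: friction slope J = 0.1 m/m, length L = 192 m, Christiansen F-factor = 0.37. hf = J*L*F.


hf = J * L * F = 0.1 * 192 * 0.37 = 7.1040 m

7.1040 m


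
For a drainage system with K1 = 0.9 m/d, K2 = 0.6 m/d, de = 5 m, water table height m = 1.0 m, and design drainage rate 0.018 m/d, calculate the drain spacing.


S^2 = 8*K2*de*m/q + 4*K1*m^2/q
S^2 = 8*0.6*5*1.0/0.018 + 4*0.9*1.0^2/0.018
S = sqrt(1533.3333)

39.1578 m


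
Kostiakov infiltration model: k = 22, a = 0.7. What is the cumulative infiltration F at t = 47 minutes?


F = k * t^a = 22 * 47^0.7
F = 22 * 14.807049

325.7551 mm


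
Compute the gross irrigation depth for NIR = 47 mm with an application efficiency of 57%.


Ea = 57% = 0.57
GID = NIR / Ea = 47 / 0.57 = 82.4561 mm

82.4561 mm


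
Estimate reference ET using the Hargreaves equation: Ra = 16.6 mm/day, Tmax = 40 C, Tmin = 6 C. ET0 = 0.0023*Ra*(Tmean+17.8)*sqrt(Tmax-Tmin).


Tmean = (Tmax + Tmin)/2 = (40 + 6)/2 = 23.0
ET0 = 0.0023 * 16.6 * (23.0 + 17.8) * sqrt(40 - 6)
ET0 = 0.0023 * 16.6 * 40.8 * 5.830952

9.0831 mm/day


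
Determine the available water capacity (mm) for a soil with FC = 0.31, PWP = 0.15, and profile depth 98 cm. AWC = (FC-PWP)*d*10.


AWC = (FC - PWP) * d * 10
AWC = (0.31 - 0.15) * 98 * 10
AWC = 0.1600 * 98 * 10

156.8000 mm


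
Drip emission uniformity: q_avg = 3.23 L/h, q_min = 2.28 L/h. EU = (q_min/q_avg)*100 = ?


EU = (q_min/q_avg)*100 = (2.28/3.23)*100 = 70.5882%

70.5882 %


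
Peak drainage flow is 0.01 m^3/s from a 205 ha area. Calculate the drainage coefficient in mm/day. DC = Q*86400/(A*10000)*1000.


DC = Q * 86400 / (A * 10000) * 1000
DC = 0.01 * 86400 / (205 * 10000) * 1000
DC = 864000.0000 / 2050000

0.4215 mm/day


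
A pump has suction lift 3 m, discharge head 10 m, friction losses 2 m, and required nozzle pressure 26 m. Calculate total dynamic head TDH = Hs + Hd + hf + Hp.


TDH = Hs + Hd + hf + Hp = 3 + 10 + 2 + 26 = 41

41 m


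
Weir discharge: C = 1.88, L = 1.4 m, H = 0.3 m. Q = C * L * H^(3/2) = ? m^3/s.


Q = C * L * H^(3/2) = 1.88 * 1.4 * 0.3^1.5 = 1.88 * 1.4 * 0.164317

0.4325 m^3/s


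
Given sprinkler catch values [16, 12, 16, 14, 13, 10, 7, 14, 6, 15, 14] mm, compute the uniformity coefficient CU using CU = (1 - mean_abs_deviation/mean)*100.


mean = 12.454545 mm
MAD = 2.694215 mm
CU = (1 - 2.694215/12.454545)*100

78.3676 %


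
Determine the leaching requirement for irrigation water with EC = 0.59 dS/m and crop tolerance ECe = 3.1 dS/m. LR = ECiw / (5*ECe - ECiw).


LR = ECiw / (5*ECe - ECiw)
LR = 0.59 / (5*3.1 - 0.59)
LR = 0.59 / 14.9100

0.0396


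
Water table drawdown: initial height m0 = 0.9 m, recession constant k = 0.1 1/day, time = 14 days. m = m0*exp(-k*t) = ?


m = m0 * exp(-k*t)
m = 0.9 * exp(-0.1 * 14)
m = 0.9 * exp(-1.4000)

0.2219 m


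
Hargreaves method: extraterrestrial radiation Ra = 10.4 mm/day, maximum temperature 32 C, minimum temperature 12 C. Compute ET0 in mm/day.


Tmean = (Tmax + Tmin)/2 = (32 + 12)/2 = 22.0
ET0 = 0.0023 * 10.4 * (22.0 + 17.8) * sqrt(32 - 12)
ET0 = 0.0023 * 10.4 * 39.8 * 4.472136

4.2575 mm/day


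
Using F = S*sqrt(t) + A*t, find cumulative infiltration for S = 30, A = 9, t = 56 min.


F = S*sqrt(t) + A*t
F = 30*sqrt(56) + 9*56
F = 30*7.483315 + 504

728.4995 mm


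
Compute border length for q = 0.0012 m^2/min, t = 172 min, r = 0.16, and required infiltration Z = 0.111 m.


L = q*t/((1+r)*Z)
L = 0.0012*172/((1+0.16)*0.111)
L = 0.2064/0.12876

1.6030 m


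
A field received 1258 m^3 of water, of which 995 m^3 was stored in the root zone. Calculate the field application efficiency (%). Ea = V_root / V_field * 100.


Ea = V_root / V_field * 100 = 995 / 1258 * 100 = 79.0938%

79.0938 %


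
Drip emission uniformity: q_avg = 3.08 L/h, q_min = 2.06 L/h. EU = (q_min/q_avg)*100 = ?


EU = (q_min/q_avg)*100 = (2.06/3.08)*100 = 66.8831%

66.8831 %


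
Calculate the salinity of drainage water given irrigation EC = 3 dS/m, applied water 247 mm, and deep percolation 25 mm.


EC_dw = EC_iw * D_iw / D_dw
EC_dw = 3 * 247 / 25
EC_dw = 741 / 25

29.6400 dS/m


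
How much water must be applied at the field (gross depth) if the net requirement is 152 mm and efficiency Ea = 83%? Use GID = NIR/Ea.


Ea = 83% = 0.83
GID = NIR / Ea = 152 / 0.83 = 183.1325 mm

183.1325 mm


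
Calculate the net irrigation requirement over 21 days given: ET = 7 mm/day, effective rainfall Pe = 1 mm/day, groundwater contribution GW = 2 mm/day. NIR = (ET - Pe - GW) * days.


Daily deficit = ET - Pe - GW = 7 - 1 - 2 = 4 mm/day
NIR = 4 * 21 = 84 mm

84.0000 mm


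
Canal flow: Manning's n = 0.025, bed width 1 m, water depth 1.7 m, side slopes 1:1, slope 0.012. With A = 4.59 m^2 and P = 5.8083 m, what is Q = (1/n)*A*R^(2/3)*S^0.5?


R = A/P = 4.59/5.8083 = 0.790248
Q = (1/0.025) * 4.59 * 0.790248^(2/3) * 0.012^0.5

17.1912 m^3/s


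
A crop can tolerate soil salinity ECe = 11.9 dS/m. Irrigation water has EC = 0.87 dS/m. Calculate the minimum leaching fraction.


LR = ECiw / (5*ECe - ECiw)
LR = 0.87 / (5*11.9 - 0.87)
LR = 0.87 / 58.6300

0.0148


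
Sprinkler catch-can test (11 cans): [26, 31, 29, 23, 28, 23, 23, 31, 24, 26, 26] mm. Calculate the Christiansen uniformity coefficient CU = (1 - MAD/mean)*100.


mean = 26.363636 mm
MAD = 2.462810 mm
CU = (1 - 2.462810/26.363636)*100

90.6583 %


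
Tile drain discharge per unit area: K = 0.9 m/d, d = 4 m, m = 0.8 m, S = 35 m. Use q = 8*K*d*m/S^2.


q = 8*K*d*m/S^2
q = 8*0.9*4*0.8/35^2
q = 23.0400 / 1225

0.0188 m/d


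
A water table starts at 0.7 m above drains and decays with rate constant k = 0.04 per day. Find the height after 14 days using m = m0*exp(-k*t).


m = m0 * exp(-k*t)
m = 0.7 * exp(-0.04 * 14)
m = 0.7 * exp(-0.5600)

0.3998 m


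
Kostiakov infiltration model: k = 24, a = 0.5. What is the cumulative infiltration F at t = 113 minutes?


F = k * t^a = 24 * 113^0.5
F = 24 * 10.630146

255.1235 mm


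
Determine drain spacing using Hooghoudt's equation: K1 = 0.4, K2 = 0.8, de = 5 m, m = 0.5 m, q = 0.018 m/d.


S^2 = 8*K2*de*m/q + 4*K1*m^2/q
S^2 = 8*0.8*5*0.5/0.018 + 4*0.4*0.5^2/0.018
S = sqrt(911.1111)

30.1846 m


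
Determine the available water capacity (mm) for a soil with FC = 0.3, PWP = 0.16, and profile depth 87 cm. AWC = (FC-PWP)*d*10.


AWC = (FC - PWP) * d * 10
AWC = (0.3 - 0.16) * 87 * 10
AWC = 0.1400 * 87 * 10

121.8000 mm


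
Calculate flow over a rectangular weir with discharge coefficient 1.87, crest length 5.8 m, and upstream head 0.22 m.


Q = C * L * H^(3/2) = 1.87 * 5.8 * 0.22^1.5 = 1.87 * 5.8 * 0.103189

1.1192 m^3/s


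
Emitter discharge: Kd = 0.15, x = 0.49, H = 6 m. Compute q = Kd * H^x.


q = Kd * H^x = 0.15 * 6^0.49 = 0.15 * 2.405992

0.3609 L/h


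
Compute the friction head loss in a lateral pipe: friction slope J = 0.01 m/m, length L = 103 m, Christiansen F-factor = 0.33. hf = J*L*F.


hf = J * L * F = 0.01 * 103 * 0.33 = 0.3399 m

0.3399 m


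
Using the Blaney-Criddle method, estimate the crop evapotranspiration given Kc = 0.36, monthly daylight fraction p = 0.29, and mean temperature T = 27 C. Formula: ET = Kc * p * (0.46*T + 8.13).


ET = Kc * p * (0.46*T + 8.13)
ET = 0.36 * 0.29 * (0.46*27 + 8.13)
ET = 0.36 * 0.29 * 20.5500

2.1454 mm/day


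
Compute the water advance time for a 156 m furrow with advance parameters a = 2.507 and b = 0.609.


t = (L/a)^(1/b)
t = (156/2.507)^(1/0.609)
t = 62.225768^(1/0.609)

882.6001 min


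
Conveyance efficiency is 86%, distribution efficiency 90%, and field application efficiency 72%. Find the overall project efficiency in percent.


Ec = 0.86, Eb = 0.9, Ea = 0.72
E = 0.86 * 0.9 * 0.72 * 100 = 55.7280%

55.7280 %


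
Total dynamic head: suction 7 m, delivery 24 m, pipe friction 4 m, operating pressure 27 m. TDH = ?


TDH = Hs + Hd + hf + Hp = 7 + 24 + 4 + 27 = 62

62 m


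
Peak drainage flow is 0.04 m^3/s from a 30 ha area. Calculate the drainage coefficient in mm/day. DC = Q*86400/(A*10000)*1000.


DC = Q * 86400 / (A * 10000) * 1000
DC = 0.04 * 86400 / (30 * 10000) * 1000
DC = 3456000.0000 / 300000

11.5200 mm/day


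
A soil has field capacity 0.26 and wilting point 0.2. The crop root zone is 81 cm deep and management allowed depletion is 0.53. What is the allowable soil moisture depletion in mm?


SMD = (FC - PWP) * d * MAD * 10
SMD = (0.26 - 0.2) * 81 * 0.53 * 10
SMD = 0.0600 * 81 * 0.53 * 10

25.7580 mm


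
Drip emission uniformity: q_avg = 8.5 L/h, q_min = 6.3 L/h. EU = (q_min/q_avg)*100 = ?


EU = (q_min/q_avg)*100 = (6.3/8.5)*100 = 74.1176%

74.1176 %


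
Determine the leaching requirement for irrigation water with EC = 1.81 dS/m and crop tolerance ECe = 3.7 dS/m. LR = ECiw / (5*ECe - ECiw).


LR = ECiw / (5*ECe - ECiw)
LR = 1.81 / (5*3.7 - 1.81)
LR = 1.81 / 16.6900

0.1084


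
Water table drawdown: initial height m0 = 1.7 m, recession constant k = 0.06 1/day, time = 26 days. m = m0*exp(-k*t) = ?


m = m0 * exp(-k*t)
m = 1.7 * exp(-0.06 * 26)
m = 1.7 * exp(-1.5600)

0.3572 m


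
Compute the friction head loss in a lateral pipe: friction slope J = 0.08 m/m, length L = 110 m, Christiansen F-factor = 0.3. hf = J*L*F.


hf = J * L * F = 0.08 * 110 * 0.3 = 2.6400 m

2.6400 m


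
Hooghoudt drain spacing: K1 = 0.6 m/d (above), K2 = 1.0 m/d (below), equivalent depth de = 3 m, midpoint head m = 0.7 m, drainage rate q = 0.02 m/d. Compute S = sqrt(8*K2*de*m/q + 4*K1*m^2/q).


S^2 = 8*K2*de*m/q + 4*K1*m^2/q
S^2 = 8*1.0*3*0.7/0.02 + 4*0.6*0.7^2/0.02
S = sqrt(898.8000)

29.9800 m


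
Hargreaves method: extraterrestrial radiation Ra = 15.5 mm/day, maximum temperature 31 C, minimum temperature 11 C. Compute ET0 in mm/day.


Tmean = (Tmax + Tmin)/2 = (31 + 11)/2 = 21.0
ET0 = 0.0023 * 15.5 * (21.0 + 17.8) * sqrt(31 - 11)
ET0 = 0.0023 * 15.5 * 38.8 * 4.472136

6.1859 mm/day


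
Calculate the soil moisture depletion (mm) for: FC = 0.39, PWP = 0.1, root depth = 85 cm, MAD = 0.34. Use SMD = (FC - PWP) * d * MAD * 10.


SMD = (FC - PWP) * d * MAD * 10
SMD = (0.39 - 0.1) * 85 * 0.34 * 10
SMD = 0.2900 * 85 * 0.34 * 10

83.8100 mm


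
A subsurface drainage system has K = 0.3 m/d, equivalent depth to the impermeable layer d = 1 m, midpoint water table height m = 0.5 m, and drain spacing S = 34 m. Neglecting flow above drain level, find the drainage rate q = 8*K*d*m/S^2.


q = 8*K*d*m/S^2
q = 8*0.3*1*0.5/34^2
q = 1.2000 / 1156

0.0010 m/d


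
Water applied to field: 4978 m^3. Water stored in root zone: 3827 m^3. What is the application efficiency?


Ea = V_root / V_field * 100 = 3827 / 4978 * 100 = 76.8783%

76.8783 %


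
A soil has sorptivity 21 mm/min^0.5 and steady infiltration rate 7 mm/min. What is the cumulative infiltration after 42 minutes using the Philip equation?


F = S*sqrt(t) + A*t
F = 21*sqrt(42) + 7*42
F = 21*6.480741 + 294

430.0956 mm


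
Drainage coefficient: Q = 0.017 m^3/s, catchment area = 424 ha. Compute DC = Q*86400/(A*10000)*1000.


DC = Q * 86400 / (A * 10000) * 1000
DC = 0.017 * 86400 / (424 * 10000) * 1000
DC = 1468800.0000 / 4240000

0.3464 mm/day


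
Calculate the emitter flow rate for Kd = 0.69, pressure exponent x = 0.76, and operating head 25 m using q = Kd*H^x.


q = Kd * H^x = 0.69 * 25^0.76 = 0.69 * 11.546076

7.9668 L/h


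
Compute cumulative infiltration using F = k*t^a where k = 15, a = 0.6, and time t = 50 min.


F = k * t^a = 15 * 50^0.6
F = 15 * 10.456396

156.8459 mm


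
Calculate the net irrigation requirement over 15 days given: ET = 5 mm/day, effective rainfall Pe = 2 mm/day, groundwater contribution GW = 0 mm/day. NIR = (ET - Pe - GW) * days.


Daily deficit = ET - Pe - GW = 5 - 2 - 0 = 3 mm/day
NIR = 3 * 15 = 45 mm

45.0000 mm


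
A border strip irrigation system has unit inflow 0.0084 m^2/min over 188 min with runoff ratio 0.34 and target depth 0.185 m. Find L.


L = q*t/((1+r)*Z)
L = 0.0084*188/((1+0.34)*0.185)
L = 1.5792/0.2479

6.3703 m


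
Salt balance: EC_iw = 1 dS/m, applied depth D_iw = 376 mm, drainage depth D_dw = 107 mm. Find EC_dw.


EC_dw = EC_iw * D_iw / D_dw
EC_dw = 1 * 376 / 107
EC_dw = 376 / 107

3.5140 dS/m


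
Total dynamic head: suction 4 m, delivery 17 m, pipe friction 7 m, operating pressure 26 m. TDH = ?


TDH = Hs + Hd + hf + Hp = 4 + 17 + 7 + 26 = 54

54 m


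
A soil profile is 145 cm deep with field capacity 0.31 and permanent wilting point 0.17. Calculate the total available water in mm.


AWC = (FC - PWP) * d * 10
AWC = (0.31 - 0.17) * 145 * 10
AWC = 0.1400 * 145 * 10

203.0000 mm


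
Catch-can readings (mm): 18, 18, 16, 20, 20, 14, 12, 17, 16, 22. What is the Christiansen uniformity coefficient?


mean = 17.300000 mm
MAD = 2.300000 mm
CU = (1 - 2.300000/17.300000)*100

86.7052 %


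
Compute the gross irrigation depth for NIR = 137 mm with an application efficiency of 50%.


Ea = 50% = 0.5
GID = NIR / Ea = 137 / 0.5 = 274.0000 mm

274.0000 mm


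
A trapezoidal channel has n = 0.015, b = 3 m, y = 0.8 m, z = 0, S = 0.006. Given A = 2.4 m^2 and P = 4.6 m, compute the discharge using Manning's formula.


R = A/P = 2.4/4.6 = 0.521739
Q = (1/0.015) * 2.4 * 0.521739^(2/3) * 0.006^0.5

8.0321 m^3/s


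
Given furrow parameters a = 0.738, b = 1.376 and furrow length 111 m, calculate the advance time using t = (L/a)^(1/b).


t = (L/a)^(1/b)
t = (111/0.738)^(1/1.376)
t = 150.406504^(1/1.376)

38.2222 min


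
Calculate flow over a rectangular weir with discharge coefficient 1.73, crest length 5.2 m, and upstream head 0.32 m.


Q = C * L * H^(3/2) = 1.73 * 5.2 * 0.32^1.5 = 1.73 * 5.2 * 0.181019

1.6284 m^3/s


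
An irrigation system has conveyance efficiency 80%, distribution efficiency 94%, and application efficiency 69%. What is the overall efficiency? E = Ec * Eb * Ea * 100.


Ec = 0.8, Eb = 0.94, Ea = 0.69
E = 0.8 * 0.94 * 0.69 * 100 = 51.8880%

51.8880 %


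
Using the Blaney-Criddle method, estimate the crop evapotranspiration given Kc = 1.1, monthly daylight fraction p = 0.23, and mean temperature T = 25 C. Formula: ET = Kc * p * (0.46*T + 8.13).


ET = Kc * p * (0.46*T + 8.13)
ET = 1.1 * 0.23 * (0.46*25 + 8.13)
ET = 1.1 * 0.23 * 19.6300

4.9664 mm/day


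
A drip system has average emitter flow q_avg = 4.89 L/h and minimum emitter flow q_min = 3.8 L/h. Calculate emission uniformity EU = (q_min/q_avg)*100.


EU = (q_min/q_avg)*100 = (3.8/4.89)*100 = 77.7096%

77.7096 %


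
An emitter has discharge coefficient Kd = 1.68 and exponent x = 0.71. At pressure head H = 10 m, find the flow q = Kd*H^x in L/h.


q = Kd * H^x = 1.68 * 10^0.71 = 1.68 * 5.128614

8.6161 L/h


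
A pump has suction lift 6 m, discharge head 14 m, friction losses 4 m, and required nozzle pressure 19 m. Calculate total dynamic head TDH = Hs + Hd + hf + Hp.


TDH = Hs + Hd + hf + Hp = 6 + 14 + 4 + 19 = 43

43 m


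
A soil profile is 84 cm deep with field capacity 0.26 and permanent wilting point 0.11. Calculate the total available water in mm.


AWC = (FC - PWP) * d * 10
AWC = (0.26 - 0.11) * 84 * 10
AWC = 0.1500 * 84 * 10

126.0000 mm


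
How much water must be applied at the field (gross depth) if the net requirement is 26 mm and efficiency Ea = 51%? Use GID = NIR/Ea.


Ea = 51% = 0.51
GID = NIR / Ea = 26 / 0.51 = 50.9804 mm

50.9804 mm


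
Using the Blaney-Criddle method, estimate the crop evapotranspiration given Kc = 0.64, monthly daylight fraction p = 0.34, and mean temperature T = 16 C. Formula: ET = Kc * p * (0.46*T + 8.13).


ET = Kc * p * (0.46*T + 8.13)
ET = 0.64 * 0.34 * (0.46*16 + 8.13)
ET = 0.64 * 0.34 * 15.4900

3.3706 mm/day


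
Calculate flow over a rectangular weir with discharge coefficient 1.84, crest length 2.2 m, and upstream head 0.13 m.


Q = C * L * H^(3/2) = 1.84 * 2.2 * 0.13^1.5 = 1.84 * 2.2 * 0.046872

0.1897 m^3/s


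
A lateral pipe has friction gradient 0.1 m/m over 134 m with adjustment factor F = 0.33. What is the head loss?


hf = J * L * F = 0.1 * 134 * 0.33 = 4.4220 m

4.4220 m


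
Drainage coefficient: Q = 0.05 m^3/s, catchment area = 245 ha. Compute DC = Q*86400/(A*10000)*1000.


DC = Q * 86400 / (A * 10000) * 1000
DC = 0.05 * 86400 / (245 * 10000) * 1000
DC = 4320000.0000 / 2450000

1.7633 mm/day


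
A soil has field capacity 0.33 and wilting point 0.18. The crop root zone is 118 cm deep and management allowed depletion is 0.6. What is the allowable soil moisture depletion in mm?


SMD = (FC - PWP) * d * MAD * 10
SMD = (0.33 - 0.18) * 118 * 0.6 * 10
SMD = 0.1500 * 118 * 0.6 * 10

106.2000 mm


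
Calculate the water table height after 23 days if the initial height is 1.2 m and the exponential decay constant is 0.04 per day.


m = m0 * exp(-k*t)
m = 1.2 * exp(-0.04 * 23)
m = 1.2 * exp(-0.9200)

0.4782 m


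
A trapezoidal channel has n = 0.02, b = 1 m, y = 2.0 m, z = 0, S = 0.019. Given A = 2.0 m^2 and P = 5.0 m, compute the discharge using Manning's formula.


R = A/P = 2.0/5.0 = 0.400000
Q = (1/0.02) * 2.0 * 0.400000^(2/3) * 0.019^0.5

7.4831 m^3/s


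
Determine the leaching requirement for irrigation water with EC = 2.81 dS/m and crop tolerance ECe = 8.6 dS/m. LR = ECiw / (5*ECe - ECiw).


LR = ECiw / (5*ECe - ECiw)
LR = 2.81 / (5*8.6 - 2.81)
LR = 2.81 / 40.1900

0.0699


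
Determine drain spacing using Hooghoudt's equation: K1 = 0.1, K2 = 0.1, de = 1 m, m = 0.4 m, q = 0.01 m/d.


S^2 = 8*K2*de*m/q + 4*K1*m^2/q
S^2 = 8*0.1*1*0.4/0.01 + 4*0.1*0.4^2/0.01
S = sqrt(38.4000)

6.1968 m


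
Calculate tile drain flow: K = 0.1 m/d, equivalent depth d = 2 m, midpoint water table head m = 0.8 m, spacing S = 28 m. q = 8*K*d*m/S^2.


q = 8*K*d*m/S^2
q = 8*0.1*2*0.8/28^2
q = 1.2800 / 784

0.0016 m/d


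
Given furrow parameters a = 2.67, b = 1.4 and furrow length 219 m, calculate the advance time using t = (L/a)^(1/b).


t = (L/a)^(1/b)
t = (219/2.67)^(1/1.4)
t = 82.022472^(1/1.4)

23.2860 min


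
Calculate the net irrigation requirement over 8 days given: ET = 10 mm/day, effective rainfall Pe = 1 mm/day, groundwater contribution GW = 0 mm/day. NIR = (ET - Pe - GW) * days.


Daily deficit = ET - Pe - GW = 10 - 1 - 0 = 9 mm/day
NIR = 9 * 8 = 72 mm

72.0000 mm


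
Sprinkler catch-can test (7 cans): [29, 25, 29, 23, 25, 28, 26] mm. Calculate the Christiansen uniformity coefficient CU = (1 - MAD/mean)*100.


mean = 26.428571 mm
MAD = 1.918367 mm
CU = (1 - 1.918367/26.428571)*100

92.7413 %


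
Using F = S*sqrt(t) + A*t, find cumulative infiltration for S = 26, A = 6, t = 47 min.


F = S*sqrt(t) + A*t
F = 26*sqrt(47) + 6*47
F = 26*6.855655 + 282

460.2470 mm


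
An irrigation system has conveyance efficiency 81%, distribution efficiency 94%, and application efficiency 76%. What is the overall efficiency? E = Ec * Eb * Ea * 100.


Ec = 0.81, Eb = 0.94, Ea = 0.76
E = 0.81 * 0.94 * 0.76 * 100 = 57.8664%

57.8664 %


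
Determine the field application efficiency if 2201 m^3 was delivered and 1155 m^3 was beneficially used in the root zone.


Ea = V_root / V_field * 100 = 1155 / 2201 * 100 = 52.4761%

52.4761 %


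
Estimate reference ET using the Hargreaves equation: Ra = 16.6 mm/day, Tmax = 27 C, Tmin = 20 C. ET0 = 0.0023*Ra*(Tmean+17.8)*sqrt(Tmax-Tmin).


Tmean = (Tmax + Tmin)/2 = (27 + 20)/2 = 23.5
ET0 = 0.0023 * 16.6 * (23.5 + 17.8) * sqrt(27 - 20)
ET0 = 0.0023 * 16.6 * 41.3 * 2.645751

4.1719 mm/day


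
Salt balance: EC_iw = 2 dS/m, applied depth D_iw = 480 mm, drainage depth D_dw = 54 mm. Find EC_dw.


EC_dw = EC_iw * D_iw / D_dw
EC_dw = 2 * 480 / 54
EC_dw = 960 / 54

17.7778 dS/m


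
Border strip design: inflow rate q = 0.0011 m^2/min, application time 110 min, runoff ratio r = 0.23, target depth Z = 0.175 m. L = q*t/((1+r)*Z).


L = q*t/((1+r)*Z)
L = 0.0011*110/((1+0.23)*0.175)
L = 0.121/0.21525

0.5621 m


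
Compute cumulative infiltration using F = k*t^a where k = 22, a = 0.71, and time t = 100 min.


F = k * t^a = 22 * 100^0.71
F = 22 * 26.302680

578.6590 mm


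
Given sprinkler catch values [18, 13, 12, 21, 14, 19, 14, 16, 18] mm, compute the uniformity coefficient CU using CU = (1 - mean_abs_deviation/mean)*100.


mean = 16.111111 mm
MAD = 2.567901 mm
CU = (1 - 2.567901/16.111111)*100

84.0613 %


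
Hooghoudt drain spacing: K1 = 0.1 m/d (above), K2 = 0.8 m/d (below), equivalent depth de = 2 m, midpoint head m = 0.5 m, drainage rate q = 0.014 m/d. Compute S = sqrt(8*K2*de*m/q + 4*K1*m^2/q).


S^2 = 8*K2*de*m/q + 4*K1*m^2/q
S^2 = 8*0.8*2*0.5/0.014 + 4*0.1*0.5^2/0.014
S = sqrt(464.2857)

21.5473 m


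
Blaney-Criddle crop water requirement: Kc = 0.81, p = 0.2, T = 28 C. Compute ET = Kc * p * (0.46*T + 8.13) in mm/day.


ET = Kc * p * (0.46*T + 8.13)
ET = 0.81 * 0.2 * (0.46*28 + 8.13)
ET = 0.81 * 0.2 * 21.0100

3.4036 mm/day


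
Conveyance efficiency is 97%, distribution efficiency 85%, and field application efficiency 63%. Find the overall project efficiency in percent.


Ec = 0.97, Eb = 0.85, Ea = 0.63
E = 0.97 * 0.85 * 0.63 * 100 = 51.9435%

51.9435 %


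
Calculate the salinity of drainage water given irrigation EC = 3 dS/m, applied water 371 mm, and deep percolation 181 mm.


EC_dw = EC_iw * D_iw / D_dw
EC_dw = 3 * 371 / 181
EC_dw = 1113 / 181

6.1492 dS/m


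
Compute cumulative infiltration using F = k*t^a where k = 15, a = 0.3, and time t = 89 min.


F = k * t^a = 15 * 89^0.3
F = 15 * 3.844298

57.6645 mm


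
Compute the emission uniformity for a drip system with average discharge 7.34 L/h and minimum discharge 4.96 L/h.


EU = (q_min/q_avg)*100 = (4.96/7.34)*100 = 67.5749%

67.5749 %


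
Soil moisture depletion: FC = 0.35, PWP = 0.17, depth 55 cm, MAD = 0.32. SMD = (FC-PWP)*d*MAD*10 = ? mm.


SMD = (FC - PWP) * d * MAD * 10
SMD = (0.35 - 0.17) * 55 * 0.32 * 10
SMD = 0.1800 * 55 * 0.32 * 10

31.6800 mm
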